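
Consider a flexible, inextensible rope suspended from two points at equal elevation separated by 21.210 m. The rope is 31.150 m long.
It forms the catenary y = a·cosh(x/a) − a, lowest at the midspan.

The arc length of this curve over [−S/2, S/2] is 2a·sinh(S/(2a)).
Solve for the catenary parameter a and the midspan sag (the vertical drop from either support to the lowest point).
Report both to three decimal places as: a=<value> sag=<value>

a=6.728 sag=10.238

seed: a₀ = √(S³/(24(L−S))) = √(21.210³/(24·9.940)) = 6.324296
iter 1: u=1.676866  f(a)=+1.495e+00  f'(a)=-4.121e+00  a ← 6.324296 − (+1.495e+00/-4.121e+00) = 6.687039
iter 2: u=1.585904  f(a)=+1.383e-01  f'(a)=-3.391e+00  a ← 6.687039 − (+1.383e-01/-3.391e+00) = 6.727812
iter 3: u=1.576293  f(a)=+1.449e-03  f'(a)=-3.320e+00  a ← 6.727812 − (+1.449e-03/-3.320e+00) = 6.728248
iter 4: u=1.576190  f(a)=+1.628e-07  f'(a)=-3.319e+00  a ← 6.728248 − (+1.628e-07/-3.319e+00) = 6.728248
iter 5: u=1.576190  f(a)=+7.105e-15  f'(a)=-3.319e+00  a ← 6.728248 − (+7.105e-15/-3.319e+00) = 6.728248
converged: |Δa| < 1e-12 after 5 iterations
sag = a·(cosh(S/(2a)) − 1) = 6.728248·(cosh(1.576190) − 1) = 10.237893
T_max/T_min = cosh(S/(2a)) = 2.521628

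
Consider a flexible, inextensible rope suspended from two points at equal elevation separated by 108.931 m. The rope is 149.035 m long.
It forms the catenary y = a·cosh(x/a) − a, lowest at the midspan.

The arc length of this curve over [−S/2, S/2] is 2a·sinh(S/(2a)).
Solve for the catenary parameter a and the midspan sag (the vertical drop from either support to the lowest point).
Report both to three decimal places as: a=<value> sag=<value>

a=38.520 sag=45.365

seed: a₀ = √(S³/(24(L−S))) = √(108.931³/(24·40.104)) = 36.646101
iter 1: u=1.486256  f(a)=+4.670e+00  f'(a)=-2.712e+00  a ← 36.646101 − (+4.670e+00/-2.712e+00) = 38.367989
iter 2: u=1.419556  f(a)=+3.493e-01  f'(a)=-2.320e+00  a ← 38.367989 − (+3.493e-01/-2.320e+00) = 38.518540
iter 3: u=1.414007  f(a)=+2.304e-03  f'(a)=-2.290e+00  a ← 38.518540 − (+2.304e-03/-2.290e+00) = 38.519546
iter 4: u=1.413970  f(a)=+1.017e-07  f'(a)=-2.289e+00  a ← 38.519546 − (+1.017e-07/-2.289e+00) = 38.519546
iter 5: u=1.413970  f(a)=+0.000e+00  f'(a)=-2.289e+00  a ← 38.519546 − (+0.000e+00/-2.289e+00) = 38.519546
converged: |Δa| < 1e-12 after 5 iterations
sag = a·(cosh(S/(2a)) − 1) = 38.519546·(cosh(1.413970) − 1) = 45.364977
T_max/T_min = cosh(S/(2a)) = 2.177713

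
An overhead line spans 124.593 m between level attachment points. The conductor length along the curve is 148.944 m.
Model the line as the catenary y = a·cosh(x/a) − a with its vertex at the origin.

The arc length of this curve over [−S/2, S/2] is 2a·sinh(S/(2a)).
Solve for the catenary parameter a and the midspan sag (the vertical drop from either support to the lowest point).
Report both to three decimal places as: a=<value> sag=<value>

a=59.143 sag=35.957

seed: a₀ = √(S³/(24(L−S))) = √(124.593³/(24·24.351)) = 57.527625
iter 1: u=1.082897  f(a)=+1.468e+00  f'(a)=-9.501e-01  a ← 57.527625 − (+1.468e+00/-9.501e-01) = 59.073025
iter 2: u=1.054568  f(a)=+6.125e-02  f'(a)=-8.723e-01  a ← 59.073025 − (+6.125e-02/-8.723e-01) = 59.143234
iter 3: u=1.053316  f(a)=+1.168e-04  f'(a)=-8.690e-01  a ← 59.143234 − (+1.168e-04/-8.690e-01) = 59.143369
iter 4: u=1.053313  f(a)=+4.270e-10  f'(a)=-8.690e-01  a ← 59.143369 − (+4.270e-10/-8.690e-01) = 59.143369
iter 5: u=1.053313  f(a)=+0.000e+00  f'(a)=-8.690e-01  a ← 59.143369 − (+0.000e+00/-8.690e-01) = 59.143369
converged: |Δa| < 1e-12 after 5 iterations
sag = a·(cosh(S/(2a)) − 1) = 59.143369·(cosh(1.053313) − 1) = 35.956667
T_max/T_min = cosh(S/(2a)) = 1.607958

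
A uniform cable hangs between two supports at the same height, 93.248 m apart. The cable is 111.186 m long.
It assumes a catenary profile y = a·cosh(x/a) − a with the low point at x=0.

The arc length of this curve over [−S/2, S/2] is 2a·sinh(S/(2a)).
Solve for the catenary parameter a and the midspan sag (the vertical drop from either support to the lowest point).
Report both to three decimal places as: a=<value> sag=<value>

seed: a₀ = √(S³/(24(L−S))) = √(93.248³/(24·17.938)) = 43.397694
iter 1: u=1.074343  f(a)=+1.064e+00  f'(a)=-9.261e-01  a ← 43.397694 − (+1.064e+00/-9.261e-01) = 44.546713
iter 2: u=1.046632  f(a)=+4.373e-02  f'(a)=-8.514e-01  a ← 44.546713 − (+4.373e-02/-8.514e-01) = 44.598070
iter 3: u=1.045426  f(a)=+8.084e-05  f'(a)=-8.483e-01  a ← 44.598070 − (+8.084e-05/-8.483e-01) = 44.598165
iter 4: u=1.045424  f(a)=+2.774e-10  f'(a)=-8.483e-01  a ← 44.598165 − (+2.774e-10/-8.483e-01) = 44.598165
iter 5: u=1.045424  f(a)=+0.000e+00  f'(a)=-8.483e-01  a ← 44.598165 − (+0.000e+00/-8.483e-01) = 44.598165
converged: |Δa| < 1e-12 after 5 iterations
sag = a·(cosh(S/(2a)) − 1) = 44.598165·(cosh(1.045424) − 1) = 26.672993
T_max/T_min = cosh(S/(2a)) = 1.598074

a=44.598 sag=26.673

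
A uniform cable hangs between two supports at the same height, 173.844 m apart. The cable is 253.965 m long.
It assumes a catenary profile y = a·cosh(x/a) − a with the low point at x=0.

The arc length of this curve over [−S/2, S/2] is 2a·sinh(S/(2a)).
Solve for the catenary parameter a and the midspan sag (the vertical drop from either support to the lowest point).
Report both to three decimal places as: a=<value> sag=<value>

a=55.559 sag=83.046

seed: a₀ = √(S³/(24(L−S))) = √(173.844³/(24·80.121)) = 52.270994
iter 1: u=1.662911  f(a)=+1.184e+01  f'(a)=-4.001e+00  a ← 52.270994 − (+1.184e+01/-4.001e+00) = 55.228885
iter 2: u=1.573850  f(a)=+1.079e+00  f'(a)=-3.302e+00  a ← 55.228885 − (+1.079e+00/-3.302e+00) = 55.555615
iter 3: u=1.564594  f(a)=+1.095e-02  f'(a)=-3.236e+00  a ← 55.555615 − (+1.095e-02/-3.236e+00) = 55.559000
iter 4: u=1.564499  f(a)=+1.154e-06  f'(a)=-3.235e+00  a ← 55.559000 − (+1.154e-06/-3.235e+00) = 55.559001
iter 5: u=1.564499  f(a)=+5.684e-14  f'(a)=-3.235e+00  a ← 55.559001 − (+5.684e-14/-3.235e+00) = 55.559001
converged: |Δa| < 1e-12 after 5 iterations
sag = a·(cosh(S/(2a)) − 1) = 55.559001·(cosh(1.564499) − 1) = 83.046042
T_max/T_min = cosh(S/(2a)) = 2.494736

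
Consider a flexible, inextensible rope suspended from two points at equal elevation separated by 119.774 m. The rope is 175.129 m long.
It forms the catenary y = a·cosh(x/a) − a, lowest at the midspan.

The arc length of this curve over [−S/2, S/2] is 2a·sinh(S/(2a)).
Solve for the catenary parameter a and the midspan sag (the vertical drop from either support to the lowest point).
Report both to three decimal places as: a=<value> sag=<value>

a=38.231 sag=57.315

seed: a₀ = √(S³/(24(L−S))) = √(119.774³/(24·55.355)) = 35.963320
iter 1: u=1.665224  f(a)=+8.202e+00  f'(a)=-4.021e+00  a ← 35.963320 − (+8.202e+00/-4.021e+00) = 38.002984
iter 2: u=1.575850  f(a)=+7.495e-01  f'(a)=-3.317e+00  a ← 38.002984 − (+7.495e-01/-3.317e+00) = 38.228940
iter 3: u=1.566536  f(a)=+7.649e-03  f'(a)=-3.250e+00  a ← 38.228940 − (+7.649e-03/-3.250e+00) = 38.231293
iter 4: u=1.566439  f(a)=+8.146e-07  f'(a)=-3.249e+00  a ← 38.231293 − (+8.146e-07/-3.249e+00) = 38.231294
iter 5: u=1.566439  f(a)=+2.842e-14  f'(a)=-3.249e+00  a ← 38.231294 − (+2.842e-14/-3.249e+00) = 38.231294
converged: |Δa| < 1e-12 after 5 iterations
sag = a·(cosh(S/(2a)) − 1) = 38.231294·(cosh(1.566439) − 1) = 57.315415
T_max/T_min = cosh(S/(2a)) = 2.499175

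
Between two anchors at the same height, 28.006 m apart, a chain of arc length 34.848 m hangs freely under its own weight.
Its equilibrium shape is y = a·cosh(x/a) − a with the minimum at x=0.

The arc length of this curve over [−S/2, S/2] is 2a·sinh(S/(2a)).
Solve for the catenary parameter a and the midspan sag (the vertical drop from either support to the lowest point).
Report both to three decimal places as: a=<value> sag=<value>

seed: a₀ = √(S³/(24(L−S))) = √(28.006³/(24·6.842)) = 11.565901
iter 1: u=1.210714  f(a)=+5.193e-01  f'(a)=-1.366e+00  a ← 11.565901 − (+5.193e-01/-1.366e+00) = 11.946109
iter 2: u=1.172181  f(a)=+2.671e-02  f'(a)=-1.229e+00  a ← 11.946109 − (+2.671e-02/-1.229e+00) = 11.967846
iter 3: u=1.170052  f(a)=+7.911e-05  f'(a)=-1.221e+00  a ← 11.967846 − (+7.911e-05/-1.221e+00) = 11.967910
iter 4: u=1.170046  f(a)=+6.987e-10  f'(a)=-1.221e+00  a ← 11.967910 − (+6.987e-10/-1.221e+00) = 11.967910
iter 5: u=1.170046  f(a)=-7.105e-15  f'(a)=-1.221e+00  a ← 11.967910 − (-7.105e-15/-1.221e+00) = 11.967910
converged: |Δa| < 1e-12 after 5 iterations
sag = a·(cosh(S/(2a)) − 1) = 11.967910·(cosh(1.170046) − 1) = 9.170364
T_max/T_min = cosh(S/(2a)) = 1.766246

a=11.968 sag=9.170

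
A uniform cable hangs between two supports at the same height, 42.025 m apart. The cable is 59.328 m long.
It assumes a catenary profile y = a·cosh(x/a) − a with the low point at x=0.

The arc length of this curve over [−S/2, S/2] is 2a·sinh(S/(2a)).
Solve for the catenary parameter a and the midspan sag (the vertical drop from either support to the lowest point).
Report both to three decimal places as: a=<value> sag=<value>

a=14.127 sag=18.729

seed: a₀ = √(S³/(24(L−S))) = √(42.025³/(24·17.303)) = 13.368887
iter 1: u=1.571746  f(a)=+2.267e+00  f'(a)=-3.287e+00  a ← 13.368887 − (+2.267e+00/-3.287e+00) = 14.058669
iter 2: u=1.494629  f(a)=+1.873e-01  f'(a)=-2.765e+00  a ← 14.058669 − (+1.873e-01/-2.765e+00) = 14.126421
iter 3: u=1.487461  f(a)=+1.532e-03  f'(a)=-2.719e+00  a ← 14.126421 − (+1.532e-03/-2.719e+00) = 14.126984
iter 4: u=1.487402  f(a)=+1.044e-07  f'(a)=-2.719e+00  a ← 14.126984 − (+1.044e-07/-2.719e+00) = 14.126984
iter 5: u=1.487402  f(a)=+7.105e-15  f'(a)=-2.719e+00  a ← 14.126984 − (+7.105e-15/-2.719e+00) = 14.126984
converged: |Δa| < 1e-12 after 5 iterations
sag = a·(cosh(S/(2a)) − 1) = 14.126984·(cosh(1.487402) − 1) = 18.729135
T_max/T_min = cosh(S/(2a)) = 2.325770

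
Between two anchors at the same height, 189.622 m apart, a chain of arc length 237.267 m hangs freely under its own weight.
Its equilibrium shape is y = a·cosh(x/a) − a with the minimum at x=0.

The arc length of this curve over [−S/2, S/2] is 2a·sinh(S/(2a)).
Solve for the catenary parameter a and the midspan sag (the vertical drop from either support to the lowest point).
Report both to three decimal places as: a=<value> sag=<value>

a=79.975 sag=63.098

seed: a₀ = √(S³/(24(L−S))) = √(189.622³/(24·47.645)) = 77.218044
iter 1: u=1.227835  f(a)=+3.723e+00  f'(a)=-1.430e+00  a ← 77.218044 − (+3.723e+00/-1.430e+00) = 79.820903
iter 2: u=1.187797  f(a)=+1.965e-01  f'(a)=-1.283e+00  a ← 79.820903 − (+1.965e-01/-1.283e+00) = 79.974087
iter 3: u=1.185522  f(a)=+6.152e-04  f'(a)=-1.275e+00  a ← 79.974087 − (+6.152e-04/-1.275e+00) = 79.974569
iter 4: u=1.185514  f(a)=+6.069e-09  f'(a)=-1.275e+00  a ← 79.974569 − (+6.069e-09/-1.275e+00) = 79.974569
iter 5: u=1.185514  f(a)=+2.842e-14  f'(a)=-1.275e+00  a ← 79.974569 − (+2.842e-14/-1.275e+00) = 79.974569
converged: |Δa| < 1e-12 after 5 iterations
sag = a·(cosh(S/(2a)) − 1) = 79.974569·(cosh(1.185514) − 1) = 63.098276
T_max/T_min = cosh(S/(2a)) = 1.788979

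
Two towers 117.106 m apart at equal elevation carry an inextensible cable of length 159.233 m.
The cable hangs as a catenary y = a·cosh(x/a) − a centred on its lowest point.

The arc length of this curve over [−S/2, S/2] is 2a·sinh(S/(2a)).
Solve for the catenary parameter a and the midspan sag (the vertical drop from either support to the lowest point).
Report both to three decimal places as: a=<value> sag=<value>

seed: a₀ = √(S³/(24(L−S))) = √(117.106³/(24·42.127)) = 39.855002
iter 1: u=1.469151  f(a)=+4.787e+00  f'(a)=-2.607e+00  a ← 39.855002 − (+4.787e+00/-2.607e+00) = 41.691323
iter 2: u=1.404441  f(a)=+3.507e-01  f'(a)=-2.238e+00  a ← 41.691323 − (+3.507e-01/-2.238e+00) = 41.848063
iter 3: u=1.399181  f(a)=+2.212e-03  f'(a)=-2.210e+00  a ← 41.848063 − (+2.212e-03/-2.210e+00) = 41.849064
iter 4: u=1.399147  f(a)=+8.918e-08  f'(a)=-2.209e+00  a ← 41.849064 − (+8.918e-08/-2.209e+00) = 41.849064
iter 5: u=1.399147  f(a)=+0.000e+00  f'(a)=-2.209e+00  a ← 41.849064 − (+0.000e+00/-2.209e+00) = 41.849064
converged: |Δa| < 1e-12 after 5 iterations
sag = a·(cosh(S/(2a)) − 1) = 41.849064·(cosh(1.399147) − 1) = 48.096093
T_max/T_min = cosh(S/(2a)) = 2.149275

a=41.849 sag=48.096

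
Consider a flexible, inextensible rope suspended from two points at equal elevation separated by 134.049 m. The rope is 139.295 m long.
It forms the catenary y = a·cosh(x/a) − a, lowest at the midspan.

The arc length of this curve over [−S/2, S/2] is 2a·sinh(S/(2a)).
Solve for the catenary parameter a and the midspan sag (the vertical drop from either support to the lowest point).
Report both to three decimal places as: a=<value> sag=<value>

seed: a₀ = √(S³/(24(L−S))) = √(134.049³/(24·5.246)) = 138.317014
iter 1: u=0.484572  f(a)=+6.194e-02  f'(a)=-7.765e-02  a ← 138.317014 − (+6.194e-02/-7.765e-02) = 139.114636
iter 2: u=0.481793  f(a)=+5.398e-04  f'(a)=-7.630e-02  a ← 139.114636 − (+5.398e-04/-7.630e-02) = 139.121711
iter 3: u=0.481769  f(a)=+4.181e-08  f'(a)=-7.629e-02  a ← 139.121711 − (+4.181e-08/-7.629e-02) = 139.121711
iter 4: u=0.481769  f(a)=+0.000e+00  f'(a)=-7.629e-02  a ← 139.121711 − (+0.000e+00/-7.629e-02) = 139.121711
converged: |Δa| < 1e-12 after 4 iterations
sag = a·(cosh(S/(2a)) − 1) = 139.121711·(cosh(0.481769) − 1) = 16.459858
T_max/T_min = cosh(S/(2a)) = 1.118313

a=139.122 sag=16.460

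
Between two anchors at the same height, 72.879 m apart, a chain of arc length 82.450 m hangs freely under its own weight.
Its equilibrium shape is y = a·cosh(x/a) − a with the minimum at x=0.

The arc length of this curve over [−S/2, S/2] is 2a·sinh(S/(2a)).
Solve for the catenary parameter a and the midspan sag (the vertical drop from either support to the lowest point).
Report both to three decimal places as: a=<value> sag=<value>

seed: a₀ = √(S³/(24(L−S))) = √(72.879³/(24·9.571)) = 41.050583
iter 1: u=0.887673  f(a)=+3.842e-01  f'(a)=-5.041e-01  a ← 41.050583 − (+3.842e-01/-5.041e-01) = 41.812805
iter 2: u=0.871491  f(a)=+1.096e-02  f'(a)=-4.757e-01  a ← 41.812805 − (+1.096e-02/-4.757e-01) = 41.835851
iter 3: u=0.871011  f(a)=+9.505e-06  f'(a)=-4.749e-01  a ← 41.835851 − (+9.505e-06/-4.749e-01) = 41.835871
iter 4: u=0.871011  f(a)=+7.162e-12  f'(a)=-4.749e-01  a ← 41.835871 − (+7.162e-12/-4.749e-01) = 41.835871
converged: |Δa| < 1e-12 after 4 iterations
sag = a·(cosh(S/(2a)) − 1) = 41.835871·(cosh(0.871011) − 1) = 16.898623
T_max/T_min = cosh(S/(2a)) = 1.403927

a=41.836 sag=16.899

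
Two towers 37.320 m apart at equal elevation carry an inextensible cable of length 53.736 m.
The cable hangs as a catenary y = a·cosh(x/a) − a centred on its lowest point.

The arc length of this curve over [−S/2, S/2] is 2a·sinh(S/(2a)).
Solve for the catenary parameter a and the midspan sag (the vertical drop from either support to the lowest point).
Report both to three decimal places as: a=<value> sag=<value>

seed: a₀ = √(S³/(24(L−S))) = √(37.320³/(24·16.416)) = 11.486115
iter 1: u=1.624570  f(a)=+2.308e+00  f'(a)=-3.687e+00  a ← 11.486115 − (+2.308e+00/-3.687e+00) = 12.111883
iter 2: u=1.540636  f(a)=+2.020e-01  f'(a)=-3.068e+00  a ← 12.111883 − (+2.020e-01/-3.068e+00) = 12.177727
iter 3: u=1.532306  f(a)=+1.876e-03  f'(a)=-3.011e+00  a ← 12.177727 − (+1.876e-03/-3.011e+00) = 12.178350
iter 4: u=1.532227  f(a)=+1.651e-07  f'(a)=-3.010e+00  a ← 12.178350 − (+1.651e-07/-3.010e+00) = 12.178350
iter 5: u=1.532227  f(a)=+0.000e+00  f'(a)=-3.010e+00  a ← 12.178350 − (+0.000e+00/-3.010e+00) = 12.178350
converged: |Δa| < 1e-12 after 5 iterations
sag = a·(cosh(S/(2a)) − 1) = 12.178350·(cosh(1.532227) − 1) = 17.320830
T_max/T_min = cosh(S/(2a)) = 2.422264

a=12.178 sag=17.321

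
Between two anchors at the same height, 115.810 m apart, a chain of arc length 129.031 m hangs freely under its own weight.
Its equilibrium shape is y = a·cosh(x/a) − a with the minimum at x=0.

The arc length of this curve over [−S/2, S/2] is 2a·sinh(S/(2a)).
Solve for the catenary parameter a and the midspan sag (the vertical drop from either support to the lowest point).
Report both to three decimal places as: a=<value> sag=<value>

seed: a₀ = √(S³/(24(L−S))) = √(115.810³/(24·13.221)) = 69.965077
iter 1: u=0.827627  f(a)=+4.603e-01  f'(a)=-4.045e-01  a ← 69.965077 − (+4.603e-01/-4.045e-01) = 71.103021
iter 2: u=0.814382  f(a)=+1.147e-02  f'(a)=-3.845e-01  a ← 71.103021 − (+1.147e-02/-3.845e-01) = 71.132847
iter 3: u=0.814040  f(a)=+7.525e-06  f'(a)=-3.840e-01  a ← 71.132847 − (+7.525e-06/-3.840e-01) = 71.132867
iter 4: u=0.814040  f(a)=+3.268e-12  f'(a)=-3.840e-01  a ← 71.132867 − (+3.268e-12/-3.840e-01) = 71.132867
converged: |Δa| < 1e-12 after 4 iterations
sag = a·(cosh(S/(2a)) − 1) = 71.132867·(cosh(0.814040) − 1) = 24.899078
T_max/T_min = cosh(S/(2a)) = 1.350036

a=71.133 sag=24.899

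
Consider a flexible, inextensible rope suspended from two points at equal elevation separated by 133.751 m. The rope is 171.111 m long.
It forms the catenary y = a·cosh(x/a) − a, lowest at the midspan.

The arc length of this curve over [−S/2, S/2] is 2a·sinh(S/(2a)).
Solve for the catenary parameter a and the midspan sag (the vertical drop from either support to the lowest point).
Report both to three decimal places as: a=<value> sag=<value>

a=53.696 sag=47.314

seed: a₀ = √(S³/(24(L−S))) = √(133.751³/(24·37.360)) = 51.657871
iter 1: u=1.294585  f(a)=+3.259e+00  f'(a)=-1.704e+00  a ← 51.657871 − (+3.259e+00/-1.704e+00) = 53.570364
iter 2: u=1.248367  f(a)=+1.897e-01  f'(a)=-1.511e+00  a ← 53.570364 − (+1.897e-01/-1.511e+00) = 53.695936
iter 3: u=1.245448  f(a)=+7.309e-04  f'(a)=-1.499e+00  a ← 53.695936 − (+7.309e-04/-1.499e+00) = 53.696423
iter 4: u=1.245437  f(a)=+1.094e-08  f'(a)=-1.499e+00  a ← 53.696423 − (+1.094e-08/-1.499e+00) = 53.696423
iter 5: u=1.245437  f(a)=+2.842e-14  f'(a)=-1.499e+00  a ← 53.696423 − (+2.842e-14/-1.499e+00) = 53.696423
converged: |Δa| < 1e-12 after 5 iterations
sag = a·(cosh(S/(2a)) − 1) = 53.696423·(cosh(1.245437) − 1) = 47.313722
T_max/T_min = cosh(S/(2a)) = 1.881134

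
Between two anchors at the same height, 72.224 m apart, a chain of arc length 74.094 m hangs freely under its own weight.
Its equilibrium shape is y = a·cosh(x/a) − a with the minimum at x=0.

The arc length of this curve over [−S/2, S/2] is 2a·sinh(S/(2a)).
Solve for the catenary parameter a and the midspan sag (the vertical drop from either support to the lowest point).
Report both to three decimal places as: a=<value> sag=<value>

seed: a₀ = √(S³/(24(L−S))) = √(72.224³/(24·1.870)) = 91.621180
iter 1: u=0.394145  f(a)=+1.458e-02  f'(a)=-4.146e-02  a ← 91.621180 − (+1.458e-02/-4.146e-02) = 91.972840
iter 2: u=0.392638  f(a)=+8.436e-05  f'(a)=-4.098e-02  a ← 91.972840 − (+8.436e-05/-4.098e-02) = 91.974898
iter 3: u=0.392629  f(a)=+2.861e-09  f'(a)=-4.098e-02  a ← 91.974898 − (+2.861e-09/-4.098e-02) = 91.974898
iter 4: u=0.392629  f(a)=+0.000e+00  f'(a)=-4.098e-02  a ← 91.974898 − (+0.000e+00/-4.098e-02) = 91.974898
converged: |Δa| < 1e-12 after 4 iterations
sag = a·(cosh(S/(2a)) − 1) = 91.974898·(cosh(0.392629) − 1) = 7.180849
T_max/T_min = cosh(S/(2a)) = 1.078074

a=91.975 sag=7.181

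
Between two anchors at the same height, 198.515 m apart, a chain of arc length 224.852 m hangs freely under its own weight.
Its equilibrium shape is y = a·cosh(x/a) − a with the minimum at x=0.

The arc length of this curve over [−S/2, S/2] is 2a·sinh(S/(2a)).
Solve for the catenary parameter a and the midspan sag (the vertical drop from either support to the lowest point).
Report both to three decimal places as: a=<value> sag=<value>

seed: a₀ = √(S³/(24(L−S))) = √(198.515³/(24·26.337)) = 111.250307
iter 1: u=0.892200  f(a)=+1.068e+00  f'(a)=-5.122e-01  a ← 111.250307 − (+1.068e+00/-5.122e-01) = 113.335868
iter 2: u=0.875782  f(a)=+3.078e-02  f'(a)=-4.831e-01  a ← 113.335868 − (+3.078e-02/-4.831e-01) = 113.399583
iter 3: u=0.875290  f(a)=+2.723e-05  f'(a)=-4.823e-01  a ← 113.399583 − (+2.723e-05/-4.823e-01) = 113.399639
iter 4: u=0.875289  f(a)=+2.132e-11  f'(a)=-4.823e-01  a ← 113.399639 − (+2.132e-11/-4.823e-01) = 113.399639
converged: |Δa| < 1e-12 after 4 iterations
sag = a·(cosh(S/(2a)) − 1) = 113.399639·(cosh(0.875289) − 1) = 46.284686
T_max/T_min = cosh(S/(2a)) = 1.408155

a=113.400 sag=46.285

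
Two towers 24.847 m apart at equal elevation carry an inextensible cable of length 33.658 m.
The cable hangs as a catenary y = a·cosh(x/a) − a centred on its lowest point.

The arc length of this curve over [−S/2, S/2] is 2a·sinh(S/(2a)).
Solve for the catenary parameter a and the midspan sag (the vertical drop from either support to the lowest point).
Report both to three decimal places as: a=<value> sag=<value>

seed: a₀ = √(S³/(24(L−S))) = √(24.847³/(24·8.811)) = 8.517119
iter 1: u=1.458651  f(a)=+9.863e-01  f'(a)=-2.544e+00  a ← 8.517119 − (+9.863e-01/-2.544e+00) = 8.904794
iter 2: u=1.395147  f(a)=+7.134e-02  f'(a)=-2.188e+00  a ← 8.904794 − (+7.134e-02/-2.188e+00) = 8.937395
iter 3: u=1.390058  f(a)=+4.375e-04  f'(a)=-2.161e+00  a ← 8.937395 − (+4.375e-04/-2.161e+00) = 8.937598
iter 4: u=1.390027  f(a)=+1.668e-08  f'(a)=-2.161e+00  a ← 8.937598 − (+1.668e-08/-2.161e+00) = 8.937598
iter 5: u=1.390027  f(a)=+7.105e-15  f'(a)=-2.161e+00  a ← 8.937598 − (+7.105e-15/-2.161e+00) = 8.937598
converged: |Δa| < 1e-12 after 5 iterations
sag = a·(cosh(S/(2a)) − 1) = 8.937598·(cosh(1.390027) − 1) = 10.117478
T_max/T_min = cosh(S/(2a)) = 2.132013

a=8.938 sag=10.117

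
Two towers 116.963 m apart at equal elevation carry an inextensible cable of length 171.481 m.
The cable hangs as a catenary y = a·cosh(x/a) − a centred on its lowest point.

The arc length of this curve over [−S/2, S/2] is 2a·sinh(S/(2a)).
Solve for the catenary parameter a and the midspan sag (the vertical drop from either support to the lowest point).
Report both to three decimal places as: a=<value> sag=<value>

a=37.193 sag=56.267

seed: a₀ = √(S³/(24(L−S))) = √(116.963³/(24·54.518)) = 34.970124
iter 1: u=1.672328  f(a)=+8.151e+00  f'(a)=-4.082e+00  a ← 34.970124 − (+8.151e+00/-4.082e+00) = 36.967152
iter 2: u=1.581986  f(a)=+7.504e-01  f'(a)=-3.362e+00  a ← 36.967152 − (+7.504e-01/-3.362e+00) = 37.190355
iter 3: u=1.572491  f(a)=+7.783e-03  f'(a)=-3.292e+00  a ← 37.190355 − (+7.783e-03/-3.292e+00) = 37.192719
iter 4: u=1.572391  f(a)=+8.565e-07  f'(a)=-3.292e+00  a ← 37.192719 − (+8.565e-07/-3.292e+00) = 37.192719
iter 5: u=1.572391  f(a)=-2.842e-14  f'(a)=-3.292e+00  a ← 37.192719 − (-2.842e-14/-3.292e+00) = 37.192719
converged: |Δa| < 1e-12 after 5 iterations
sag = a·(cosh(S/(2a)) − 1) = 37.192719·(cosh(1.572391) − 1) = 56.267067
T_max/T_min = cosh(S/(2a)) = 2.512852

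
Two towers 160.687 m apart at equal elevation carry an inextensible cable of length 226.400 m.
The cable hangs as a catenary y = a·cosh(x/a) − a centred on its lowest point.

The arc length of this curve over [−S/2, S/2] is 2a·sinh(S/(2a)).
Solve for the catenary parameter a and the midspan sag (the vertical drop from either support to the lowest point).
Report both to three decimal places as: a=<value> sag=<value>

seed: a₀ = √(S³/(24(L−S))) = √(160.687³/(24·65.713)) = 51.290844
iter 1: u=1.566430  f(a)=+8.549e+00  f'(a)=-3.249e+00  a ← 51.290844 − (+8.549e+00/-3.249e+00) = 53.922431
iter 2: u=1.489983  f(a)=+7.020e-01  f'(a)=-2.735e+00  a ← 53.922431 − (+7.020e-01/-2.735e+00) = 54.179094
iter 3: u=1.482924  f(a)=+5.670e-03  f'(a)=-2.691e+00  a ← 54.179094 − (+5.670e-03/-2.691e+00) = 54.181200
iter 4: u=1.482867  f(a)=+3.764e-07  f'(a)=-2.691e+00  a ← 54.181200 − (+3.764e-07/-2.691e+00) = 54.181200
iter 5: u=1.482867  f(a)=+0.000e+00  f'(a)=-2.691e+00  a ← 54.181200 − (+0.000e+00/-2.691e+00) = 54.181200
converged: |Δa| < 1e-12 after 5 iterations
sag = a·(cosh(S/(2a)) − 1) = 54.181200·(cosh(1.482867) − 1) = 71.317176
T_max/T_min = cosh(S/(2a)) = 2.316272

a=54.181 sag=71.317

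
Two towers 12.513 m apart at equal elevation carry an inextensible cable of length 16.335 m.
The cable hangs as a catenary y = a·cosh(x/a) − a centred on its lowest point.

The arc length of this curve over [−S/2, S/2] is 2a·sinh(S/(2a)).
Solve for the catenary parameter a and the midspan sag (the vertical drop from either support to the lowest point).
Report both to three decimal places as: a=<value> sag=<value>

a=4.820 sag=4.664

seed: a₀ = √(S³/(24(L−S))) = √(12.513³/(24·3.822)) = 4.621588
iter 1: u=1.353756  f(a)=+3.659e-01  f'(a)=-1.978e+00  a ← 4.621588 − (+3.659e-01/-1.978e+00) = 4.806607
iter 2: u=1.301646  f(a)=+2.312e-02  f'(a)=-1.735e+00  a ← 4.806607 − (+2.312e-02/-1.735e+00) = 4.819933
iter 3: u=1.298047  f(a)=+1.061e-04  f'(a)=-1.719e+00  a ← 4.819933 − (+1.061e-04/-1.719e+00) = 4.819995
iter 4: u=1.298030  f(a)=+2.256e-09  f'(a)=-1.719e+00  a ← 4.819995 − (+2.256e-09/-1.719e+00) = 4.819995
iter 5: u=1.298030  f(a)=+3.553e-15  f'(a)=-1.719e+00  a ← 4.819995 − (+3.553e-15/-1.719e+00) = 4.819995
converged: |Δa| < 1e-12 after 5 iterations
sag = a·(cosh(S/(2a)) − 1) = 4.819995·(cosh(1.298030) − 1) = 4.663697
T_max/T_min = cosh(S/(2a)) = 1.967573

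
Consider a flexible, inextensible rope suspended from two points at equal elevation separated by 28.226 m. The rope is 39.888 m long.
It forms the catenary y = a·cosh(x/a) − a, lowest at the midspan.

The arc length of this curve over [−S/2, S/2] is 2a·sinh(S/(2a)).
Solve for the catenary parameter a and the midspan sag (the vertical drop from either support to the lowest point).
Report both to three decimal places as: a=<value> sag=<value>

seed: a₀ = √(S³/(24(L−S))) = √(28.226³/(24·11.662)) = 8.963588
iter 1: u=1.574481  f(a)=+1.534e+00  f'(a)=-3.307e+00  a ← 8.963588 − (+1.534e+00/-3.307e+00) = 9.427406
iter 2: u=1.497018  f(a)=+1.271e-01  f'(a)=-2.780e+00  a ← 9.427406 − (+1.271e-01/-2.780e+00) = 9.473129
iter 3: u=1.489793  f(a)=+1.047e-03  f'(a)=-2.734e+00  a ← 9.473129 − (+1.047e-03/-2.734e+00) = 9.473512
iter 4: u=1.489733  f(a)=+7.231e-08  f'(a)=-2.734e+00  a ← 9.473512 − (+7.231e-08/-2.734e+00) = 9.473512
iter 5: u=1.489733  f(a)=-7.105e-15  f'(a)=-2.734e+00  a ← 9.473512 − (-7.105e-15/-2.734e+00) = 9.473512
converged: |Δa| < 1e-12 after 5 iterations
sag = a·(cosh(S/(2a)) − 1) = 9.473512·(cosh(1.489733) − 1) = 12.606130
T_max/T_min = cosh(S/(2a)) = 2.330671

a=9.474 sag=12.606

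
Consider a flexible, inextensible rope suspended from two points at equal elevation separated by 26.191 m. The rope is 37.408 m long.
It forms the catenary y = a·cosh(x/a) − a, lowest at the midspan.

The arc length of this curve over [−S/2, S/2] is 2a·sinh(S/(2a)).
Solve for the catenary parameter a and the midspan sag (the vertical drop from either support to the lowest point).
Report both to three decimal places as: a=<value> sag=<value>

seed: a₀ = √(S³/(24(L−S))) = √(26.191³/(24·11.217)) = 8.169287
iter 1: u=1.603016  f(a)=+1.533e+00  f'(a)=-3.520e+00  a ← 8.169287 − (+1.533e+00/-3.520e+00) = 8.604714
iter 2: u=1.521898  f(a)=+1.311e-01  f'(a)=-2.941e+00  a ← 8.604714 − (+1.311e-01/-2.941e+00) = 8.649274
iter 3: u=1.514058  f(a)=+1.156e-03  f'(a)=-2.890e+00  a ← 8.649274 − (+1.156e-03/-2.890e+00) = 8.649674
iter 4: u=1.513988  f(a)=+9.180e-08  f'(a)=-2.889e+00  a ← 8.649674 − (+9.180e-08/-2.889e+00) = 8.649674
iter 5: u=1.513988  f(a)=+7.105e-15  f'(a)=-2.889e+00  a ← 8.649674 − (+7.105e-15/-2.889e+00) = 8.649674
converged: |Δa| < 1e-12 after 5 iterations
sag = a·(cosh(S/(2a)) − 1) = 8.649674·(cosh(1.513988) − 1) = 11.957521
T_max/T_min = cosh(S/(2a)) = 2.382424

a=8.650 sag=11.958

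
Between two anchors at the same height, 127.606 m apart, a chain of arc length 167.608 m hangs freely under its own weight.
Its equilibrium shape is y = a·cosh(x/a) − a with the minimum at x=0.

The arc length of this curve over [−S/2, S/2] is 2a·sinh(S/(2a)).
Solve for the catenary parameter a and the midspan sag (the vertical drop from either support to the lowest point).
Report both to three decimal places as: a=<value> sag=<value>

a=48.569 sag=48.292

seed: a₀ = √(S³/(24(L−S))) = √(127.606³/(24·40.002)) = 46.522192
iter 1: u=1.371453  f(a)=+3.935e+00  f'(a)=-2.066e+00  a ← 46.522192 − (+3.935e+00/-2.066e+00) = 48.427114
iter 2: u=1.317506  f(a)=+2.546e-01  f'(a)=-1.806e+00  a ← 48.427114 − (+2.546e-01/-1.806e+00) = 48.568064
iter 3: u=1.313682  f(a)=+1.229e-03  f'(a)=-1.789e+00  a ← 48.568064 − (+1.229e-03/-1.789e+00) = 48.568751
iter 4: u=1.313664  f(a)=+2.893e-08  f'(a)=-1.789e+00  a ← 48.568751 − (+2.893e-08/-1.789e+00) = 48.568751
iter 5: u=1.313664  f(a)=+0.000e+00  f'(a)=-1.789e+00  a ← 48.568751 − (+0.000e+00/-1.789e+00) = 48.568751
converged: |Δa| < 1e-12 after 5 iterations
sag = a·(cosh(S/(2a)) − 1) = 48.568751·(cosh(1.313664) − 1) = 48.292149
T_max/T_min = cosh(S/(2a)) = 1.994305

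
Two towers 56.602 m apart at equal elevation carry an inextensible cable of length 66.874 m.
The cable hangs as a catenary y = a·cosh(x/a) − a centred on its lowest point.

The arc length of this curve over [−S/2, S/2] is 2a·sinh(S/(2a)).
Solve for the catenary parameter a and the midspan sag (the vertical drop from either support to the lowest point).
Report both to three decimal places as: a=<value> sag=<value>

seed: a₀ = √(S³/(24(L−S))) = √(56.602³/(24·10.272)) = 27.121552
iter 1: u=1.043487  f(a)=+5.740e-01  f'(a)=-8.432e-01  a ← 27.121552 − (+5.740e-01/-8.432e-01) = 27.802222
iter 2: u=1.017940  f(a)=+2.232e-02  f'(a)=-7.788e-01  a ← 27.802222 − (+2.232e-02/-7.788e-01) = 27.830877
iter 3: u=1.016892  f(a)=+3.677e-05  f'(a)=-7.762e-01  a ← 27.830877 − (+3.677e-05/-7.762e-01) = 27.830925
iter 4: u=1.016890  f(a)=+1.001e-10  f'(a)=-7.762e-01  a ← 27.830925 − (+1.001e-10/-7.762e-01) = 27.830925
iter 5: u=1.016890  f(a)=-1.421e-14  f'(a)=-7.762e-01  a ← 27.830925 − (-1.421e-14/-7.762e-01) = 27.830925
converged: |Δa| < 1e-12 after 5 iterations
sag = a·(cosh(S/(2a)) − 1) = 27.830925·(cosh(1.016890) − 1) = 15.673022
T_max/T_min = cosh(S/(2a)) = 1.563151

a=27.831 sag=15.673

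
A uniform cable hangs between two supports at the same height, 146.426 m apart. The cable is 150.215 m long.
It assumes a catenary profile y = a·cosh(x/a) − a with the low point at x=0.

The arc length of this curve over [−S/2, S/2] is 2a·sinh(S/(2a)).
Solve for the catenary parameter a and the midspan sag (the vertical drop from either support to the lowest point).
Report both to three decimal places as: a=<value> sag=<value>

a=186.523 sag=14.554

seed: a₀ = √(S³/(24(L−S))) = √(146.426³/(24·3.789)) = 185.805846
iter 1: u=0.394030  f(a)=+2.952e-02  f'(a)=-4.142e-02  a ← 185.805846 − (+2.952e-02/-4.142e-02) = 186.518593
iter 2: u=0.392524  f(a)=+1.707e-04  f'(a)=-4.094e-02  a ← 186.518593 − (+1.707e-04/-4.094e-02) = 186.522763
iter 3: u=0.392515  f(a)=+5.784e-09  f'(a)=-4.094e-02  a ← 186.522763 − (+5.784e-09/-4.094e-02) = 186.522763
iter 4: u=0.392515  f(a)=+0.000e+00  f'(a)=-4.094e-02  a ← 186.522763 − (+0.000e+00/-4.094e-02) = 186.522763
converged: |Δa| < 1e-12 after 4 iterations
sag = a·(cosh(S/(2a)) − 1) = 186.522763·(cosh(0.392515) − 1) = 14.554032
T_max/T_min = cosh(S/(2a)) = 1.078028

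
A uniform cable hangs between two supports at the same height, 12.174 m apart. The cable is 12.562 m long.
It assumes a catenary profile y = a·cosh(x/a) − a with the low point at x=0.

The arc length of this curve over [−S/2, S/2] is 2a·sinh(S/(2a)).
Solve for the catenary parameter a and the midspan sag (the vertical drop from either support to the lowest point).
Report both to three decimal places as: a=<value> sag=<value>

a=13.986 sag=1.346

seed: a₀ = √(S³/(24(L−S))) = √(12.174³/(24·0.388)) = 13.919655
iter 1: u=0.437295  f(a)=+3.727e-03  f'(a)=-5.682e-02  a ← 13.919655 − (+3.727e-03/-5.682e-02) = 13.985241
iter 2: u=0.435245  f(a)=+2.650e-05  f'(a)=-5.602e-02  a ← 13.985241 − (+2.650e-05/-5.602e-02) = 13.985714
iter 3: u=0.435230  f(a)=+1.362e-09  f'(a)=-5.601e-02  a ← 13.985714 − (+1.362e-09/-5.601e-02) = 13.985714
iter 4: u=0.435230  f(a)=+1.776e-15  f'(a)=-5.601e-02  a ← 13.985714 − (+1.776e-15/-5.601e-02) = 13.985714
converged: |Δa| < 1e-12 after 4 iterations
sag = a·(cosh(S/(2a)) − 1) = 13.985714·(cosh(0.435230) − 1) = 1.345664
T_max/T_min = cosh(S/(2a)) = 1.096217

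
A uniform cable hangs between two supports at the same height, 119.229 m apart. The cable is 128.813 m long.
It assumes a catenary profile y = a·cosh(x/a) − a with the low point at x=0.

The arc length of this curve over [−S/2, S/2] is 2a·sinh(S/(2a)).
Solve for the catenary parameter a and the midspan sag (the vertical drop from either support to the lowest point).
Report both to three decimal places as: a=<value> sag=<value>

seed: a₀ = √(S³/(24(L−S))) = √(119.229³/(24·9.584)) = 85.840814
iter 1: u=0.694477  f(a)=+2.338e-01  f'(a)=-2.343e-01  a ← 85.840814 − (+2.338e-01/-2.343e-01) = 86.838832
iter 2: u=0.686496  f(a)=+4.140e-03  f'(a)=-2.260e-01  a ← 86.838832 − (+4.140e-03/-2.260e-01) = 86.857148
iter 3: u=0.686351  f(a)=+1.350e-06  f'(a)=-2.259e-01  a ← 86.857148 − (+1.350e-06/-2.259e-01) = 86.857154
iter 4: u=0.686351  f(a)=+1.705e-13  f'(a)=-2.259e-01  a ← 86.857154 − (+1.705e-13/-2.259e-01) = 86.857154
converged: |Δa| < 1e-12 after 4 iterations
sag = a·(cosh(S/(2a)) − 1) = 86.857154·(cosh(0.686351) − 1) = 21.274074
T_max/T_min = cosh(S/(2a)) = 1.244932

a=86.857 sag=21.274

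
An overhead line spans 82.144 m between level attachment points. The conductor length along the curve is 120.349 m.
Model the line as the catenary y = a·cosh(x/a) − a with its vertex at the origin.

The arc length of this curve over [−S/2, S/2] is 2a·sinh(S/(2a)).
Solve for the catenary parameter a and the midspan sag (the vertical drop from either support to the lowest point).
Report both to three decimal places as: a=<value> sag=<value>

seed: a₀ = √(S³/(24(L−S))) = √(82.144³/(24·38.205)) = 24.586576
iter 1: u=1.670505  f(a)=+5.699e+00  f'(a)=-4.066e+00  a ← 24.586576 − (+5.699e+00/-4.066e+00) = 25.988163
iter 2: u=1.580412  f(a)=+5.236e-01  f'(a)=-3.350e+00  a ← 25.988163 − (+5.236e-01/-3.350e+00) = 26.144460
iter 3: u=1.570964  f(a)=+5.409e-03  f'(a)=-3.281e+00  a ← 26.144460 − (+5.409e-03/-3.281e+00) = 26.146108
iter 4: u=1.570865  f(a)=+5.902e-07  f'(a)=-3.281e+00  a ← 26.146108 − (+5.902e-07/-3.281e+00) = 26.146108
iter 5: u=1.570865  f(a)=+1.421e-14  f'(a)=-3.281e+00  a ← 26.146108 − (+1.421e-14/-3.281e+00) = 26.146108
converged: |Δa| < 1e-12 after 5 iterations
sag = a·(cosh(S/(2a)) − 1) = 26.146108·(cosh(1.570865) − 1) = 39.463262
T_max/T_min = cosh(S/(2a)) = 2.509336

a=26.146 sag=39.463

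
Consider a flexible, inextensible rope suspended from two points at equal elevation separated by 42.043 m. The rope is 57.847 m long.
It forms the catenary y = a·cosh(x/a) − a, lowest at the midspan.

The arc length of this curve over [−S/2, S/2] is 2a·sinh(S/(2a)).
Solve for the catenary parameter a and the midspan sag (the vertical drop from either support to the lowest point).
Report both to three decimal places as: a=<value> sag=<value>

a=14.727 sag=17.730

seed: a₀ = √(S³/(24(L−S))) = √(42.043³/(24·15.804)) = 13.997530
iter 1: u=1.501801  f(a)=+1.881e+00  f'(a)=-2.810e+00  a ← 13.997530 − (+1.881e+00/-2.810e+00) = 14.666875
iter 2: u=1.433264  f(a)=+1.433e-01  f'(a)=-2.397e+00  a ← 14.666875 − (+1.433e-01/-2.397e+00) = 14.726679
iter 3: u=1.427443  f(a)=+9.841e-04  f'(a)=-2.364e+00  a ← 14.726679 − (+9.841e-04/-2.364e+00) = 14.727095
iter 4: u=1.427403  f(a)=+4.709e-08  f'(a)=-2.364e+00  a ← 14.727095 − (+4.709e-08/-2.364e+00) = 14.727095
iter 5: u=1.427403  f(a)=+0.000e+00  f'(a)=-2.364e+00  a ← 14.727095 − (+0.000e+00/-2.364e+00) = 14.727095
converged: |Δa| < 1e-12 after 5 iterations
sag = a·(cosh(S/(2a)) − 1) = 14.727095·(cosh(1.427403) − 1) = 17.729895
T_max/T_min = cosh(S/(2a)) = 2.203896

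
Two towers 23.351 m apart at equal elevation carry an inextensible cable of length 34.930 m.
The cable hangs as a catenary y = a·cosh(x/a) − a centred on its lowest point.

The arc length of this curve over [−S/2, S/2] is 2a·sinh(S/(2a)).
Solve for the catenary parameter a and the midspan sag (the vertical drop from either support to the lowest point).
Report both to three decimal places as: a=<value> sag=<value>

a=7.224 sag=11.676

seed: a₀ = √(S³/(24(L−S))) = √(23.351³/(24·11.579)) = 6.768884
iter 1: u=1.724878  f(a)=+1.850e+00  f'(a)=-4.553e+00  a ← 6.768884 − (+1.850e+00/-4.553e+00) = 7.175102
iter 2: u=1.627224  f(a)=+1.796e-01  f'(a)=-3.709e+00  a ← 7.175102 − (+1.796e-01/-3.709e+00) = 7.223528
iter 3: u=1.616316  f(a)=+2.095e-03  f'(a)=-3.623e+00  a ← 7.223528 − (+2.095e-03/-3.623e+00) = 7.224106
iter 4: u=1.616186  f(a)=+2.924e-07  f'(a)=-3.622e+00  a ← 7.224106 − (+2.924e-07/-3.622e+00) = 7.224106
iter 5: u=1.616186  f(a)=+7.105e-15  f'(a)=-3.622e+00  a ← 7.224106 − (+7.105e-15/-3.622e+00) = 7.224106
converged: |Δa| < 1e-12 after 5 iterations
sag = a·(cosh(S/(2a)) − 1) = 7.224106·(cosh(1.616186) − 1) = 11.675998
T_max/T_min = cosh(S/(2a)) = 2.616255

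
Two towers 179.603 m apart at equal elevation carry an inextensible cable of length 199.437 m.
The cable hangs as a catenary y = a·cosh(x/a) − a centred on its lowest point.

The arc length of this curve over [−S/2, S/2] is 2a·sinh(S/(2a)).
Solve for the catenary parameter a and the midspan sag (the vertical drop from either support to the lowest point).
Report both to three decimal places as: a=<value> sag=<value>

seed: a₀ = √(S³/(24(L−S))) = √(179.603³/(24·19.834)) = 110.321359
iter 1: u=0.813999  f(a)=+6.676e-01  f'(a)=-3.840e-01  a ← 110.321359 − (+6.676e-01/-3.840e-01) = 112.059957
iter 2: u=0.801370  f(a)=+1.611e-02  f'(a)=-3.656e-01  a ← 112.059957 − (+1.611e-02/-3.656e-01) = 112.104011
iter 3: u=0.801055  f(a)=+9.893e-06  f'(a)=-3.652e-01  a ← 112.104011 − (+9.893e-06/-3.652e-01) = 112.104039
iter 4: u=0.801055  f(a)=+3.695e-12  f'(a)=-3.652e-01  a ← 112.104039 − (+3.695e-12/-3.652e-01) = 112.104039
converged: |Δa| < 1e-12 after 4 iterations
sag = a·(cosh(S/(2a)) − 1) = 112.104039·(cosh(0.801055) − 1) = 37.932939
T_max/T_min = cosh(S/(2a)) = 1.338373

a=112.104 sag=37.933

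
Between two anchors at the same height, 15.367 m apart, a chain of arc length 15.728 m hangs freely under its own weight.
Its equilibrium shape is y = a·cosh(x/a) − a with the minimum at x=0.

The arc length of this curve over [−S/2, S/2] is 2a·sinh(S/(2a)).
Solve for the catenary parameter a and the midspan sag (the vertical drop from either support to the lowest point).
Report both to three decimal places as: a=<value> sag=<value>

a=20.537 sag=1.454

seed: a₀ = √(S³/(24(L−S))) = √(15.367³/(24·0.361)) = 20.465597
iter 1: u=0.375435  f(a)=+2.553e-03  f'(a)=-3.578e-02  a ← 20.465597 − (+2.553e-03/-3.578e-02) = 20.536945
iter 2: u=0.374131  f(a)=+1.341e-05  f'(a)=-3.540e-02  a ← 20.536945 − (+1.341e-05/-3.540e-02) = 20.537324
iter 3: u=0.374124  f(a)=+3.745e-10  f'(a)=-3.540e-02  a ← 20.537324 − (+3.745e-10/-3.540e-02) = 20.537324
iter 4: u=0.374124  f(a)=+3.553e-15  f'(a)=-3.540e-02  a ← 20.537324 − (+3.553e-15/-3.540e-02) = 20.537324
converged: |Δa| < 1e-12 after 4 iterations
sag = a·(cosh(S/(2a)) − 1) = 20.537324·(cosh(0.374124) − 1) = 1.454133
T_max/T_min = cosh(S/(2a)) = 1.070804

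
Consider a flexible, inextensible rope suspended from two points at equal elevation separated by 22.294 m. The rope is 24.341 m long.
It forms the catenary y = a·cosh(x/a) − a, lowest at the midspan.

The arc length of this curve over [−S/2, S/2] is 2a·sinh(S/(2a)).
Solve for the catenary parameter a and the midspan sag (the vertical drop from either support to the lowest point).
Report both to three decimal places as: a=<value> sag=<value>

seed: a₀ = √(S³/(24(L−S))) = √(22.294³/(24·2.047)) = 15.018185
iter 1: u=0.742233  f(a)=+5.713e-02  f'(a)=-2.879e-01  a ← 15.018185 − (+5.713e-02/-2.879e-01) = 15.216612
iter 2: u=0.732555  f(a)=+1.152e-03  f'(a)=-2.764e-01  a ← 15.216612 − (+1.152e-03/-2.764e-01) = 15.220780
iter 3: u=0.732354  f(a)=+4.898e-07  f'(a)=-2.762e-01  a ← 15.220780 − (+4.898e-07/-2.762e-01) = 15.220782
iter 4: u=0.732354  f(a)=+8.882e-14  f'(a)=-2.762e-01  a ← 15.220782 − (+8.882e-14/-2.762e-01) = 15.220782
converged: |Δa| < 1e-12 after 4 iterations
sag = a·(cosh(S/(2a)) − 1) = 15.220782·(cosh(0.732354) − 1) = 4.267504
T_max/T_min = cosh(S/(2a)) = 1.280373

a=15.221 sag=4.268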